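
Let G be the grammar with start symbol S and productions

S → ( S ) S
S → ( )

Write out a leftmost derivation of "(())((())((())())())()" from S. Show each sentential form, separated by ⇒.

S ⇒ (S)S ⇒ (())S ⇒ (())(S)S ⇒ (())((S)S)S ⇒ (())((())S)S ⇒ (())((())(S)S)S ⇒ (())((())((S)S)S)S ⇒ (())((())((())S)S)S ⇒ (())((())((())())S)S ⇒ (())((())((())())())S ⇒ (())((())((())())())()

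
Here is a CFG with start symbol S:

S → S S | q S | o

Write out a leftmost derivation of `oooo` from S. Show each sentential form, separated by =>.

S => SS => SSS => SSSS => oSSS => ooSS => oooS => oooo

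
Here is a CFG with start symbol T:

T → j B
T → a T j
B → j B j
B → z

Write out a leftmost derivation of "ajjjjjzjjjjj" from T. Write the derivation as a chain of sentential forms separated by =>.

T => aTj => ajBj => ajjBjj => ajjjBjjj => ajjjjBjjjj => ajjjjjBjjjjj => ajjjjjzjjjjj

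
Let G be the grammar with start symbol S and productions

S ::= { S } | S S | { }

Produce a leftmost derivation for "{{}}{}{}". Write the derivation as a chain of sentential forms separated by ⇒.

S ⇒ SS   [S ::= S S]
SS ⇒ SSS   [S ::= S S]
SSS ⇒ {S}SS   [S ::= { S }]
{S}SS ⇒ {{}}SS   [S ::= { }]
{{}}SS ⇒ {{}}{}S   [S ::= { }]
{{}}{}S ⇒ {{}}{}{}   [S ::= { }]

S⇒SS⇒SSS⇒{S}SS⇒{{}}SS⇒{{}}{}S⇒{{}}{}{}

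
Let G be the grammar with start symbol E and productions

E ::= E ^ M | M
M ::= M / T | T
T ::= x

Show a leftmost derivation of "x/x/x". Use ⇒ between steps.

E ⇒ M   [E ::= M]
M ⇒ M/T   [M ::= M / T]
M/T ⇒ M/T/T   [M ::= M / T]
M/T/T ⇒ T/T/T   [M ::= T]
T/T/T ⇒ x/T/T   [T ::= x]
x/T/T ⇒ x/x/T   [T ::= x]
x/x/T ⇒ x/x/x   [T ::= x]

E ⇒ M ⇒ M/T ⇒ M/T/T ⇒ T/T/T ⇒ x/T/T ⇒ x/x/T ⇒ x/x/x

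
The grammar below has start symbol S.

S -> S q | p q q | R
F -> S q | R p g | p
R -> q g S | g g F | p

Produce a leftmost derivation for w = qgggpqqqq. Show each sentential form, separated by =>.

S => Sq => Rq => qgSq => qgRq => qgggFq => qgggSqq => qgggpqqqq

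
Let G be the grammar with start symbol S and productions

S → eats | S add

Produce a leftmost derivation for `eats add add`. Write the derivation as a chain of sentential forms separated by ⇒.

S ⇒ S add ⇒ S add add ⇒ eats add add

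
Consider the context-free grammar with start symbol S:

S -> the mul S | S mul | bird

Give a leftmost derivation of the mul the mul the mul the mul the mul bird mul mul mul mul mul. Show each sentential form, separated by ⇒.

S ⇒ the mul S   [S -> the mul S]
the mul S ⇒ the mul the mul S   [S -> the mul S]
the mul the mul S ⇒ the mul the mul S mul   [S -> S mul]
the mul the mul S mul ⇒ the mul the mul S mul mul   [S -> S mul]
the mul the mul S mul mul ⇒ the mul the mul the mul S mul mul   [S -> the mul S]
the mul the mul the mul S mul mul ⇒ the mul the mul the mul S mul mul mul   [S -> S mul]
the mul the mul the mul S mul mul mul ⇒ the mul the mul the mul the mul S mul mul mul   [S -> the mul S]
the mul the mul the mul the mul S mul mul mul ⇒ the mul the mul the mul the mul S mul mul mul mul   [S -> S mul]
the mul the mul the mul the mul S mul mul mul mul ⇒ the mul the mul the mul the mul the mul S mul mul mul mul   [S -> the mul S]
the mul the mul the mul the mul the mul S mul mul mul mul ⇒ the mul the mul the mul the mul the mul S mul mul mul mul mul   [S -> S mul]
the mul the mul the mul the mul the mul S mul mul mul mul mul ⇒ the mul the mul the mul the mul the mul bird mul mul mul mul mul   [S -> bird]

S ⇒ the mul S ⇒ the mul the mul S ⇒ the mul the mul S mul ⇒ the mul the mul S mul mul ⇒ the mul the mul the mul S mul mul ⇒ the mul the mul the mul S mul mul mul ⇒ the mul the mul the mul the mul S mul mul mul ⇒ the mul the mul the mul the mul S mul mul mul mul ⇒ the mul the mul the mul the mul the mul S mul mul mul mul ⇒ the mul the mul the mul the mul the mul S mul mul mul mul mul ⇒ the mul the mul the mul the mul the mul bird mul mul mul mul mul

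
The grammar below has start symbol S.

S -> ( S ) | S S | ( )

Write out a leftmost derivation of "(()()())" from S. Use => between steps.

S=>(S)=>(SS)=>(SSS)=>(()SS)=>(()()S)=>(()()())

S => (S)   [S -> ( S )]
(S) => (SS)   [S -> S S]
(SS) => (SSS)   [S -> S S]
(SSS) => (()SS)   [S -> ( )]
(()SS) => (()()S)   [S -> ( )]
(()()S) => (()()())   [S -> ( )]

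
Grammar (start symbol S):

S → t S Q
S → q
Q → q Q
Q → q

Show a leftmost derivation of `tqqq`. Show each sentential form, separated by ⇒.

S ⇒ tSQ ⇒ tqQ ⇒ tqqQ ⇒ tqqq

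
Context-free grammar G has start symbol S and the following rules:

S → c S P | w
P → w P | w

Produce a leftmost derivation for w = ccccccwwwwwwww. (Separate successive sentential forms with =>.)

S=>cSP=>ccSPP=>cccSPPP=>ccccSPPPP=>cccccSPPPPP=>ccccccSPPPPPP=>ccccccwPPPPPP=>ccccccwwPPPPP=>ccccccwwwPPPPP=>ccccccwwwwPPPP=>ccccccwwwwwPPP=>ccccccwwwwwwPP=>ccccccwwwwwwwP=>ccccccwwwwwwww

S => cSP   [S → c S P]
cSP => ccSPP   [S → c S P]
ccSPP => cccSPPP   [S → c S P]
cccSPPP => ccccSPPPP   [S → c S P]
ccccSPPPP => cccccSPPPPP   [S → c S P]
cccccSPPPPP => ccccccSPPPPPP   [S → c S P]
ccccccSPPPPPP => ccccccwPPPPPP   [S → w]
ccccccwPPPPPP => ccccccwwPPPPP   [P → w]
ccccccwwPPPPP => ccccccwwwPPPPP   [P → w P]
ccccccwwwPPPPP => ccccccwwwwPPPP   [P → w]
ccccccwwwwPPPP => ccccccwwwwwPPP   [P → w]
ccccccwwwwwPPP => ccccccwwwwwwPP   [P → w]
ccccccwwwwwwPP => ccccccwwwwwwwP   [P → w]
ccccccwwwwwwwP => ccccccwwwwwwww   [P → w]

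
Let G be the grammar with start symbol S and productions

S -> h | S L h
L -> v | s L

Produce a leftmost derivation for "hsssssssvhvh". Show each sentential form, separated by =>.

S=>SLh=>SLhLh=>hLhLh=>hsLhLh=>hssLhLh=>hsssLhLh=>hssssLhLh=>hsssssLhLh=>hssssssLhLh=>hsssssssLhLh=>hsssssssvhLh=>hsssssssvhvh

S => SLh   [S -> S L h]
SLh => SLhLh   [S -> S L h]
SLhLh => hLhLh   [S -> h]
hLhLh => hsLhLh   [L -> s L]
hsLhLh => hssLhLh   [L -> s L]
hssLhLh => hsssLhLh   [L -> s L]
hsssLhLh => hssssLhLh   [L -> s L]
hssssLhLh => hsssssLhLh   [L -> s L]
hsssssLhLh => hssssssLhLh   [L -> s L]
hssssssLhLh => hsssssssLhLh   [L -> s L]
hsssssssLhLh => hsssssssvhLh   [L -> v]
hsssssssvhLh => hsssssssvhvh   [L -> v]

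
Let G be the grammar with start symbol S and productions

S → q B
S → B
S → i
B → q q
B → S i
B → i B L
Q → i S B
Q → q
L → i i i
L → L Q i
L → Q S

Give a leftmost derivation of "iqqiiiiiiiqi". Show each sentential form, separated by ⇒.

S⇒B⇒iBL⇒iSiL⇒iqBiL⇒iqSiiL⇒iqqBiiL⇒iqqSiiiL⇒iqqiiiiL⇒iqqiiiiLQi⇒iqqiiiiiiiQi⇒iqqiiiiiiiqi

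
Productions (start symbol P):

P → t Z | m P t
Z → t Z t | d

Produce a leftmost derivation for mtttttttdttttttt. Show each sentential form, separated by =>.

P=>mPt=>mtZt=>mttZtt=>mtttZttt=>mttttZtttt=>mtttttZttttt=>mttttttZtttttt=>mtttttttZttttttt=>mtttttttdttttttt

P => mPt   [P → m P t]
mPt => mtZt   [P → t Z]
mtZt => mttZtt   [Z → t Z t]
mttZtt => mtttZttt   [Z → t Z t]
mtttZttt => mttttZtttt   [Z → t Z t]
mttttZtttt => mtttttZttttt   [Z → t Z t]
mtttttZttttt => mttttttZtttttt   [Z → t Z t]
mttttttZtttttt => mtttttttZttttttt   [Z → t Z t]
mtttttttZttttttt => mtttttttdttttttt   [Z → d]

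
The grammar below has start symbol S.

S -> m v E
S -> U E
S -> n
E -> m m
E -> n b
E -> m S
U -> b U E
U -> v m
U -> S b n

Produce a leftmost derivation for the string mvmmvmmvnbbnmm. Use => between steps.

S => mvE => mvmS => mvmmvE => mvmmvmS => mvmmvmUE => mvmmvmSbnE => mvmmvmmvEbnE => mvmmvmmvnbbnE => mvmmvmmvnbbnmm

S => mvE   [S -> m v E]
mvE => mvmS   [E -> m S]
mvmS => mvmmvE   [S -> m v E]
mvmmvE => mvmmvmS   [E -> m S]
mvmmvmS => mvmmvmUE   [S -> U E]
mvmmvmUE => mvmmvmSbnE   [U -> S b n]
mvmmvmSbnE => mvmmvmmvEbnE   [S -> m v E]
mvmmvmmvEbnE => mvmmvmmvnbbnE   [E -> n b]
mvmmvmmvnbbnE => mvmmvmmvnbbnmm   [E -> m m]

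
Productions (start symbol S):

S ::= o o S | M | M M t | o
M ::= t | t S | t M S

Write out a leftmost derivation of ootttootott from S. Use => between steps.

S => ooS => ooMMt => ootMSMt => oottMSSMt => ootttSSMt => ootttooSSMt => ootttooMSMt => ootttootSMt => ootttootoMt => ootttootott

S => ooS   [S ::= o o S]
ooS => ooMMt   [S ::= M M t]
ooMMt => ootMSMt   [M ::= t M S]
ootMSMt => oottMSSMt   [M ::= t M S]
oottMSSMt => ootttSSMt   [M ::= t]
ootttSSMt => ootttooSSMt   [S ::= o o S]
ootttooSSMt => ootttooMSMt   [S ::= M]
ootttooMSMt => ootttootSMt   [M ::= t]
ootttootSMt => ootttootoMt   [S ::= o]
ootttootoMt => ootttootott   [M ::= t]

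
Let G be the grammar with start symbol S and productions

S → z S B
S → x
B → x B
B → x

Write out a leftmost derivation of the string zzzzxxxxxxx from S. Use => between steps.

S => zSB => zzSBB => zzzSBBB => zzzzSBBBB => zzzzxBBBB => zzzzxxBBB => zzzzxxxBBB => zzzzxxxxBB => zzzzxxxxxBB => zzzzxxxxxxB => zzzzxxxxxxx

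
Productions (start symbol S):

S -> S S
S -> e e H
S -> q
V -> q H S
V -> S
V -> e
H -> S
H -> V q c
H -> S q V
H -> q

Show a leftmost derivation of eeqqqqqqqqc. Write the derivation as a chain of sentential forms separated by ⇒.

S⇒eeH⇒eeVqc⇒eeqHSqc⇒eeqSqVSqc⇒eeqqqVSqc⇒eeqqqqHSSqc⇒eeqqqqSSSqc⇒eeqqqqqSSqc⇒eeqqqqqqSqc⇒eeqqqqqqqqc

S ⇒ eeH   [S -> e e H]
eeH ⇒ eeVqc   [H -> V q c]
eeVqc ⇒ eeqHSqc   [V -> q H S]
eeqHSqc ⇒ eeqSqVSqc   [H -> S q V]
eeqSqVSqc ⇒ eeqqqVSqc   [S -> q]
eeqqqVSqc ⇒ eeqqqqHSSqc   [V -> q H S]
eeqqqqHSSqc ⇒ eeqqqqSSSqc   [H -> S]
eeqqqqSSSqc ⇒ eeqqqqqSSqc   [S -> q]
eeqqqqqSSqc ⇒ eeqqqqqqSqc   [S -> q]
eeqqqqqqSqc ⇒ eeqqqqqqqqc   [S -> q]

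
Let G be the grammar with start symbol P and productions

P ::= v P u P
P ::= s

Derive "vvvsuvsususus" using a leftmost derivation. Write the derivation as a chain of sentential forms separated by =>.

P => vPuP => vvPuPuP => vvvPuPuPuP => vvvsuPuPuP => vvvsuvPuPuPuP => vvvsuvsuPuPuP => vvvsuvsusuPuP => vvvsuvsususuP => vvvsuvsususus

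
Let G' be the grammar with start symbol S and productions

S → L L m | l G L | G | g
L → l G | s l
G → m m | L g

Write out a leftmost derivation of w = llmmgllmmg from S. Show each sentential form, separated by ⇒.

S ⇒ lGL   [S → l G L]
lGL ⇒ lLgL   [G → L g]
lLgL ⇒ llGgL   [L → l G]
llGgL ⇒ llmmgL   [G → m m]
llmmgL ⇒ llmmglG   [L → l G]
llmmglG ⇒ llmmglLg   [G → L g]
llmmglLg ⇒ llmmgllGg   [L → l G]
llmmgllGg ⇒ llmmgllmmg   [G → m m]

S⇒lGL⇒lLgL⇒llGgL⇒llmmgL⇒llmmglG⇒llmmglLg⇒llmmgllGg⇒llmmgllmmg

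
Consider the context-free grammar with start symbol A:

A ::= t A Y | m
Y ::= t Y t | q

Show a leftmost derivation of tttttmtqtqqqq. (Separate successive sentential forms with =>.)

A => tAY => ttAYY => tttAYYY => ttttAYYYY => tttttAYYYYY => tttttmYYYYY => tttttmtYtYYYY => tttttmtqtYYYY => tttttmtqtqYYY => tttttmtqtqqYY => tttttmtqtqqqY => tttttmtqtqqqq

A => tAY   [A ::= t A Y]
tAY => ttAYY   [A ::= t A Y]
ttAYY => tttAYYY   [A ::= t A Y]
tttAYYY => ttttAYYYY   [A ::= t A Y]
ttttAYYYY => tttttAYYYYY   [A ::= t A Y]
tttttAYYYYY => tttttmYYYYY   [A ::= m]
tttttmYYYYY => tttttmtYtYYYY   [Y ::= t Y t]
tttttmtYtYYYY => tttttmtqtYYYY   [Y ::= q]
tttttmtqtYYYY => tttttmtqtqYYY   [Y ::= q]
tttttmtqtqYYY => tttttmtqtqqYY   [Y ::= q]
tttttmtqtqqYY => tttttmtqtqqqY   [Y ::= q]
tttttmtqtqqqY => tttttmtqtqqqq   [Y ::= q]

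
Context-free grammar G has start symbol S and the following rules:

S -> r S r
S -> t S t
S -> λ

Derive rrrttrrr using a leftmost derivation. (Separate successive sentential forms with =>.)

S => rSr => rrSrr => rrrSrrr => rrrtStrrr => rrrttrrr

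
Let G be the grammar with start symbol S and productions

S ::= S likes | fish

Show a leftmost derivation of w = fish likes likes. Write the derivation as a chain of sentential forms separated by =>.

S => S likes => S likes likes => fish likes likes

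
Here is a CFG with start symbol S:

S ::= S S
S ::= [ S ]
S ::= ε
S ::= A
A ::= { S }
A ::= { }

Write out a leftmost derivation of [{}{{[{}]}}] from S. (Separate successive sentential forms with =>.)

S => [S]   [S ::= [ S ]]
[S] => [SS]   [S ::= S S]
[SS] => [AS]   [S ::= A]
[AS] => [{}S]   [A ::= { }]
[{}S] => [{}A]   [S ::= A]
[{}A] => [{}{S}]   [A ::= { S }]
[{}{S}] => [{}{A}]   [S ::= A]
[{}{A}] => [{}{{S}}]   [A ::= { S }]
[{}{{S}}] => [{}{{[S]}}]   [S ::= [ S ]]
[{}{{[S]}}] => [{}{{[A]}}]   [S ::= A]
[{}{{[A]}}] => [{}{{[{}]}}]   [A ::= { }]

S=>[S]=>[SS]=>[AS]=>[{}S]=>[{}A]=>[{}{S}]=>[{}{A}]=>[{}{{S}}]=>[{}{{[S]}}]=>[{}{{[A]}}]=>[{}{{[{}]}}]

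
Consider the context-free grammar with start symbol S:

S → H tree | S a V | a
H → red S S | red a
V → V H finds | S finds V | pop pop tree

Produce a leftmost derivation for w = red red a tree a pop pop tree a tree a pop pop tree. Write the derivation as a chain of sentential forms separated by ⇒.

S ⇒ S a V ⇒ H tree a V ⇒ red S S tree a V ⇒ red S a V S tree a V ⇒ red H tree a V S tree a V ⇒ red red a tree a V S tree a V ⇒ red red a tree a pop pop tree S tree a V ⇒ red red a tree a pop pop tree a tree a V ⇒ red red a tree a pop pop tree a tree a pop pop tree

S ⇒ S a V   [S → S a V]
S a V ⇒ H tree a V   [S → H tree]
H tree a V ⇒ red S S tree a V   [H → red S S]
red S S tree a V ⇒ red S a V S tree a V   [S → S a V]
red S a V S tree a V ⇒ red H tree a V S tree a V   [S → H tree]
red H tree a V S tree a V ⇒ red red a tree a V S tree a V   [H → red a]
red red a tree a V S tree a V ⇒ red red a tree a pop pop tree S tree a V   [V → pop pop tree]
red red a tree a pop pop tree S tree a V ⇒ red red a tree a pop pop tree a tree a V   [S → a]
red red a tree a pop pop tree a tree a V ⇒ red red a tree a pop pop tree a tree a pop pop tree   [V → pop pop tree]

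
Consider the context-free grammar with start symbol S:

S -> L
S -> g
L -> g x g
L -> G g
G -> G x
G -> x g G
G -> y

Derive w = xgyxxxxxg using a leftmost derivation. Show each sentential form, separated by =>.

S=>L=>Gg=>Gxg=>Gxxg=>Gxxxg=>xgGxxxg=>xgGxxxxg=>xgGxxxxxg=>xgyxxxxxg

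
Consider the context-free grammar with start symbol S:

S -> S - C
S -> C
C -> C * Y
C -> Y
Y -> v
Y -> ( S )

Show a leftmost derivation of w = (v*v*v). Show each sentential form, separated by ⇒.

S ⇒ C   [S -> C]
C ⇒ Y   [C -> Y]
Y ⇒ (S)   [Y -> ( S )]
(S) ⇒ (C)   [S -> C]
(C) ⇒ (C*Y)   [C -> C * Y]
(C*Y) ⇒ (C*Y*Y)   [C -> C * Y]
(C*Y*Y) ⇒ (Y*Y*Y)   [C -> Y]
(Y*Y*Y) ⇒ (v*Y*Y)   [Y -> v]
(v*Y*Y) ⇒ (v*v*Y)   [Y -> v]
(v*v*Y) ⇒ (v*v*v)   [Y -> v]

S ⇒ C ⇒ Y ⇒ (S) ⇒ (C) ⇒ (C*Y) ⇒ (C*Y*Y) ⇒ (Y*Y*Y) ⇒ (v*Y*Y) ⇒ (v*v*Y) ⇒ (v*v*v)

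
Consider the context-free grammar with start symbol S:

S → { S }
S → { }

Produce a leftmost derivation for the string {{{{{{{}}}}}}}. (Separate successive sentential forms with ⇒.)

S ⇒ {S}   [S → { S }]
{S} ⇒ {{S}}   [S → { S }]
{{S}} ⇒ {{{S}}}   [S → { S }]
{{{S}}} ⇒ {{{{S}}}}   [S → { S }]
{{{{S}}}} ⇒ {{{{{S}}}}}   [S → { S }]
{{{{{S}}}}} ⇒ {{{{{{S}}}}}}   [S → { S }]
{{{{{{S}}}}}} ⇒ {{{{{{{}}}}}}}   [S → { }]

S ⇒ {S} ⇒ {{S}} ⇒ {{{S}}} ⇒ {{{{S}}}} ⇒ {{{{{S}}}}} ⇒ {{{{{{S}}}}}} ⇒ {{{{{{{}}}}}}}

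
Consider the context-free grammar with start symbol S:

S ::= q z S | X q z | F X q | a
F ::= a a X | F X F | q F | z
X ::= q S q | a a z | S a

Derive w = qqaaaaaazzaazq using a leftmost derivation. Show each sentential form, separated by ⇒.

S ⇒ FXq   [S ::= F X q]
FXq ⇒ FXFXq   [F ::= F X F]
FXFXq ⇒ qFXFXq   [F ::= q F]
qFXFXq ⇒ qqFXFXq   [F ::= q F]
qqFXFXq ⇒ qqaaXXFXq   [F ::= a a X]
qqaaXXFXq ⇒ qqaaSaXFXq   [X ::= S a]
qqaaSaXFXq ⇒ qqaaaaXFXq   [S ::= a]
qqaaaaXFXq ⇒ qqaaaaaazFXq   [X ::= a a z]
qqaaaaaazFXq ⇒ qqaaaaaazzXq   [F ::= z]
qqaaaaaazzXq ⇒ qqaaaaaazzaazq   [X ::= a a z]

S⇒FXq⇒FXFXq⇒qFXFXq⇒qqFXFXq⇒qqaaXXFXq⇒qqaaSaXFXq⇒qqaaaaXFXq⇒qqaaaaaazFXq⇒qqaaaaaazzXq⇒qqaaaaaazzaazq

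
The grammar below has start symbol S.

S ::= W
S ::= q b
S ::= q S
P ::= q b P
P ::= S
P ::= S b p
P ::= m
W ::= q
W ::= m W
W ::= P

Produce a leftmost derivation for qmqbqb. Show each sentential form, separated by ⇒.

S⇒qS⇒qW⇒qmW⇒qmP⇒qmqbP⇒qmqbS⇒qmqbqb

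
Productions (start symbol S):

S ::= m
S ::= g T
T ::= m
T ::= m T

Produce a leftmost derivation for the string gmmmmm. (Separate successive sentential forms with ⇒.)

S ⇒ gT   [S ::= g T]
gT ⇒ gmT   [T ::= m T]
gmT ⇒ gmmT   [T ::= m T]
gmmT ⇒ gmmmT   [T ::= m T]
gmmmT ⇒ gmmmmT   [T ::= m T]
gmmmmT ⇒ gmmmmm   [T ::= m]

S⇒gT⇒gmT⇒gmmT⇒gmmmT⇒gmmmmT⇒gmmmmm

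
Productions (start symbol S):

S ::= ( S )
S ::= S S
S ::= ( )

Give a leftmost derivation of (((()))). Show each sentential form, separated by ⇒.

S ⇒ (S) ⇒ ((S)) ⇒ (((S))) ⇒ (((())))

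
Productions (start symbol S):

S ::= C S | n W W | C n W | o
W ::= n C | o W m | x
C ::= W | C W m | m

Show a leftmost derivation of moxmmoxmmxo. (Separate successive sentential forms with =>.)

S=>CS=>CWmS=>CWmWmS=>mWmWmS=>moWmmWmS=>moxmmWmS=>moxmmoWmmS=>moxmmoxmmS=>moxmmoxmmCS=>moxmmoxmmWS=>moxmmoxmmxS=>moxmmoxmmxo

S => CS   [S ::= C S]
CS => CWmS   [C ::= C W m]
CWmS => CWmWmS   [C ::= C W m]
CWmWmS => mWmWmS   [C ::= m]
mWmWmS => moWmmWmS   [W ::= o W m]
moWmmWmS => moxmmWmS   [W ::= x]
moxmmWmS => moxmmoWmmS   [W ::= o W m]
moxmmoWmmS => moxmmoxmmS   [W ::= x]
moxmmoxmmS => moxmmoxmmCS   [S ::= C S]
moxmmoxmmCS => moxmmoxmmWS   [C ::= W]
moxmmoxmmWS => moxmmoxmmxS   [W ::= x]
moxmmoxmmxS => moxmmoxmmxo   [S ::= o]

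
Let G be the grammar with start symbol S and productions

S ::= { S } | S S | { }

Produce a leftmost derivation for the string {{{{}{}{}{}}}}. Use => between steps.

S => {S} => {{S}} => {{{S}}} => {{{SS}}} => {{{SSS}}} => {{{{}SS}}} => {{{{}SSS}}} => {{{{}{}SS}}} => {{{{}{}{}S}}} => {{{{}{}{}{}}}}

S => {S}   [S ::= { S }]
{S} => {{S}}   [S ::= { S }]
{{S}} => {{{S}}}   [S ::= { S }]
{{{S}}} => {{{SS}}}   [S ::= S S]
{{{SS}}} => {{{SSS}}}   [S ::= S S]
{{{SSS}}} => {{{{}SS}}}   [S ::= { }]
{{{{}SS}}} => {{{{}SSS}}}   [S ::= S S]
{{{{}SSS}}} => {{{{}{}SS}}}   [S ::= { }]
{{{{}{}SS}}} => {{{{}{}{}S}}}   [S ::= { }]
{{{{}{}{}S}}} => {{{{}{}{}{}}}}   [S ::= { }]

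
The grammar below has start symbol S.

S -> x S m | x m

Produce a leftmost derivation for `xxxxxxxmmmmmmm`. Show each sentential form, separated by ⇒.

S⇒xSm⇒xxSmm⇒xxxSmmm⇒xxxxSmmmm⇒xxxxxSmmmmm⇒xxxxxxSmmmmmm⇒xxxxxxxmmmmmmm

S ⇒ xSm   [S -> x S m]
xSm ⇒ xxSmm   [S -> x S m]
xxSmm ⇒ xxxSmmm   [S -> x S m]
xxxSmmm ⇒ xxxxSmmmm   [S -> x S m]
xxxxSmmmm ⇒ xxxxxSmmmmm   [S -> x S m]
xxxxxSmmmmm ⇒ xxxxxxSmmmmmm   [S -> x S m]
xxxxxxSmmmmmm ⇒ xxxxxxxmmmmmmm   [S -> x m]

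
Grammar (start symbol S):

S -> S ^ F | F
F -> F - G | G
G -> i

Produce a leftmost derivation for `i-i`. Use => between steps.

S => F => F-G => G-G => i-G => i-i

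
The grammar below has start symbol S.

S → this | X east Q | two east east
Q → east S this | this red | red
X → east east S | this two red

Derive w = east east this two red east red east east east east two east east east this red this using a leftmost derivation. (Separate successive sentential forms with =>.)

S => X east Q => east east S east Q => east east X east Q east Q => east east this two red east Q east Q => east east this two red east red east Q => east east this two red east red east east S this => east east this two red east red east east X east Q this => east east this two red east red east east east east S east Q this => east east this two red east red east east east east two east east east Q this => east east this two red east red east east east east two east east east this red this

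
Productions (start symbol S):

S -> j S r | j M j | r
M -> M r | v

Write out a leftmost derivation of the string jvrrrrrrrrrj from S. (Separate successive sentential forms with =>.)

S => jMj   [S -> j M j]
jMj => jMrj   [M -> M r]
jMrj => jMrrj   [M -> M r]
jMrrj => jMrrrj   [M -> M r]
jMrrrj => jMrrrrj   [M -> M r]
jMrrrrj => jMrrrrrj   [M -> M r]
jMrrrrrj => jMrrrrrrj   [M -> M r]
jMrrrrrrj => jMrrrrrrrj   [M -> M r]
jMrrrrrrrj => jMrrrrrrrrj   [M -> M r]
jMrrrrrrrrj => jMrrrrrrrrrj   [M -> M r]
jMrrrrrrrrrj => jvrrrrrrrrrj   [M -> v]

S=>jMj=>jMrj=>jMrrj=>jMrrrj=>jMrrrrj=>jMrrrrrj=>jMrrrrrrj=>jMrrrrrrrj=>jMrrrrrrrrj=>jMrrrrrrrrrj=>jvrrrrrrrrrj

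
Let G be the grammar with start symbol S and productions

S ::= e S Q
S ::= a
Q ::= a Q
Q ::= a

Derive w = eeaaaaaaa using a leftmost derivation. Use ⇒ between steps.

S ⇒ eSQ   [S ::= e S Q]
eSQ ⇒ eeSQQ   [S ::= e S Q]
eeSQQ ⇒ eeaQQ   [S ::= a]
eeaQQ ⇒ eeaaQQ   [Q ::= a Q]
eeaaQQ ⇒ eeaaaQQ   [Q ::= a Q]
eeaaaQQ ⇒ eeaaaaQQ   [Q ::= a Q]
eeaaaaQQ ⇒ eeaaaaaQQ   [Q ::= a Q]
eeaaaaaQQ ⇒ eeaaaaaaQ   [Q ::= a]
eeaaaaaaQ ⇒ eeaaaaaaa   [Q ::= a]

S ⇒ eSQ ⇒ eeSQQ ⇒ eeaQQ ⇒ eeaaQQ ⇒ eeaaaQQ ⇒ eeaaaaQQ ⇒ eeaaaaaQQ ⇒ eeaaaaaaQ ⇒ eeaaaaaaa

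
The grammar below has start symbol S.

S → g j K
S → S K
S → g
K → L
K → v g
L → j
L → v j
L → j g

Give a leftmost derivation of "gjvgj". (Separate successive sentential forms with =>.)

S => SK => gjKK => gjvgK => gjvgL => gjvgj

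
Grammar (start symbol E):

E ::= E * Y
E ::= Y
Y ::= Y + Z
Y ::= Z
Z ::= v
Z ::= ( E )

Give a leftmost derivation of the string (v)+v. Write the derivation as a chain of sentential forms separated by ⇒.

E ⇒ Y ⇒ Y+Z ⇒ Z+Z ⇒ (E)+Z ⇒ (Y)+Z ⇒ (Z)+Z ⇒ (v)+Z ⇒ (v)+v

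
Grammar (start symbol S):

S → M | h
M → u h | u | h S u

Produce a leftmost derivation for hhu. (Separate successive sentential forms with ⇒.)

S ⇒ M ⇒ hSu ⇒ hhu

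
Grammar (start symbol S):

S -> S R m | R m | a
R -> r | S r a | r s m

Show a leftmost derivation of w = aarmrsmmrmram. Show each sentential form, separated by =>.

S=>SRm=>aRm=>aSram=>aSRmram=>aSRmRmram=>aSRmRmRmram=>aaRmRmRmram=>aarmRmRmram=>aarmrsmmRmram=>aarmrsmmrmram

S => SRm   [S -> S R m]
SRm => aRm   [S -> a]
aRm => aSram   [R -> S r a]
aSram => aSRmram   [S -> S R m]
aSRmram => aSRmRmram   [S -> S R m]
aSRmRmram => aSRmRmRmram   [S -> S R m]
aSRmRmRmram => aaRmRmRmram   [S -> a]
aaRmRmRmram => aarmRmRmram   [R -> r]
aarmRmRmram => aarmrsmmRmram   [R -> r s m]
aarmrsmmRmram => aarmrsmmrmram   [R -> r]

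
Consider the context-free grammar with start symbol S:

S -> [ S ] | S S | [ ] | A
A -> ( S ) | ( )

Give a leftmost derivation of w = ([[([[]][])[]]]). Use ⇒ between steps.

S ⇒ A ⇒ (S) ⇒ ([S]) ⇒ ([[S]]) ⇒ ([[SS]]) ⇒ ([[AS]]) ⇒ ([[(S)S]]) ⇒ ([[(SS)S]]) ⇒ ([[([S]S)S]]) ⇒ ([[([[]]S)S]]) ⇒ ([[([[]][])S]]) ⇒ ([[([[]][])[]]])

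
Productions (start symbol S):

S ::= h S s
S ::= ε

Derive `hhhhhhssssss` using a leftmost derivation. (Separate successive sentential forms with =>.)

S => hSs   [S ::= h S s]
hSs => hhSss   [S ::= h S s]
hhSss => hhhSsss   [S ::= h S s]
hhhSsss => hhhhSssss   [S ::= h S s]
hhhhSssss => hhhhhSsssss   [S ::= h S s]
hhhhhSsssss => hhhhhhSssssss   [S ::= h S s]
hhhhhhSssssss => hhhhhhssssss   [S ::= ε]

S => hSs => hhSss => hhhSsss => hhhhSssss => hhhhhSsssss => hhhhhhSssssss => hhhhhhssssss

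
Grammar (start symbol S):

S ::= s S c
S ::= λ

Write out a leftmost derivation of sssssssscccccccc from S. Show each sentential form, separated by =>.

S=>sSc=>ssScc=>sssSccc=>ssssScccc=>sssssSccccc=>ssssssScccccc=>sssssssSccccccc=>ssssssssScccccccc=>sssssssscccccccc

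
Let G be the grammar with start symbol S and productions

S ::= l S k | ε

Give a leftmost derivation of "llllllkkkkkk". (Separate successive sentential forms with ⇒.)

S⇒lSk⇒llSkk⇒lllSkkk⇒llllSkkkk⇒lllllSkkkkk⇒llllllSkkkkkk⇒llllllkkkkkk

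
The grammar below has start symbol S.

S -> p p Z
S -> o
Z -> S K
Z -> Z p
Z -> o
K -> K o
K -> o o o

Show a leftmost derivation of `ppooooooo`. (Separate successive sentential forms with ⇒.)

S ⇒ ppZ   [S -> p p Z]
ppZ ⇒ ppSK   [Z -> S K]
ppSK ⇒ ppoK   [S -> o]
ppoK ⇒ ppoKo   [K -> K o]
ppoKo ⇒ ppoKoo   [K -> K o]
ppoKoo ⇒ ppoKooo   [K -> K o]
ppoKooo ⇒ ppooooooo   [K -> o o o]

S ⇒ ppZ ⇒ ppSK ⇒ ppoK ⇒ ppoKo ⇒ ppoKoo ⇒ ppoKooo ⇒ ppooooooo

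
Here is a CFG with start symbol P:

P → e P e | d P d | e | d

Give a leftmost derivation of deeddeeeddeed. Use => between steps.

P => dPd => dePed => deePeed => deedPdeed => deeddPddeed => deeddePeddeed => deeddeeeddeed

P => dPd   [P → d P d]
dPd => dePed   [P → e P e]
dePed => deePeed   [P → e P e]
deePeed => deedPdeed   [P → d P d]
deedPdeed => deeddPddeed   [P → d P d]
deeddPddeed => deeddePeddeed   [P → e P e]
deeddePeddeed => deeddeeeddeed   [P → e]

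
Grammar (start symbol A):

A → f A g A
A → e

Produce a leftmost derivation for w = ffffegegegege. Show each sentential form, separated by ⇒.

A⇒fAgA⇒ffAgAgA⇒fffAgAgAgA⇒ffffAgAgAgAgA⇒ffffegAgAgAgA⇒ffffegegAgAgA⇒ffffegegegAgA⇒ffffegegegegA⇒ffffegegegege

A ⇒ fAgA   [A → f A g A]
fAgA ⇒ ffAgAgA   [A → f A g A]
ffAgAgA ⇒ fffAgAgAgA   [A → f A g A]
fffAgAgAgA ⇒ ffffAgAgAgAgA   [A → f A g A]
ffffAgAgAgAgA ⇒ ffffegAgAgAgA   [A → e]
ffffegAgAgAgA ⇒ ffffegegAgAgA   [A → e]
ffffegegAgAgA ⇒ ffffegegegAgA   [A → e]
ffffegegegAgA ⇒ ffffegegegegA   [A → e]
ffffegegegegA ⇒ ffffegegegege   [A → e]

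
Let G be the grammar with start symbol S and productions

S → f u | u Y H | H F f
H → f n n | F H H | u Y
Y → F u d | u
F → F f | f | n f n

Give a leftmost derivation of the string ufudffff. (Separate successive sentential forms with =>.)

S => HFf   [S → H F f]
HFf => uYFf   [H → u Y]
uYFf => uFudFf   [Y → F u d]
uFudFf => ufudFf   [F → f]
ufudFf => ufudFff   [F → F f]
ufudFff => ufudFfff   [F → F f]
ufudFfff => ufudffff   [F → f]

S => HFf => uYFf => uFudFf => ufudFf => ufudFff => ufudFfff => ufudffff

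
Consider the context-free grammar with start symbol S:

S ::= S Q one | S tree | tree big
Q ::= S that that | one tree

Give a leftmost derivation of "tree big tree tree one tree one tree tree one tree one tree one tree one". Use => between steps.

S => S Q one => S tree Q one => S Q one tree Q one => S tree Q one tree Q one => S tree tree Q one tree Q one => S Q one tree tree Q one tree Q one => S tree Q one tree tree Q one tree Q one => S tree tree Q one tree tree Q one tree Q one => tree big tree tree Q one tree tree Q one tree Q one => tree big tree tree one tree one tree tree Q one tree Q one => tree big tree tree one tree one tree tree one tree one tree Q one => tree big tree tree one tree one tree tree one tree one tree one tree one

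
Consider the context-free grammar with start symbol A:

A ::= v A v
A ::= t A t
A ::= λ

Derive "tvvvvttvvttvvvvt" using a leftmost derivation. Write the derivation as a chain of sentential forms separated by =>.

A => tAt   [A ::= t A t]
tAt => tvAvt   [A ::= v A v]
tvAvt => tvvAvvt   [A ::= v A v]
tvvAvvt => tvvvAvvvt   [A ::= v A v]
tvvvAvvvt => tvvvvAvvvvt   [A ::= v A v]
tvvvvAvvvvt => tvvvvtAtvvvvt   [A ::= t A t]
tvvvvtAtvvvvt => tvvvvttAttvvvvt   [A ::= t A t]
tvvvvttAttvvvvt => tvvvvttvAvttvvvvt   [A ::= v A v]
tvvvvttvAvttvvvvt => tvvvvttvvttvvvvt   [A ::= λ]

A => tAt => tvAvt => tvvAvvt => tvvvAvvvt => tvvvvAvvvvt => tvvvvtAtvvvvt => tvvvvttAttvvvvt => tvvvvttvAvttvvvvt => tvvvvttvvttvvvvt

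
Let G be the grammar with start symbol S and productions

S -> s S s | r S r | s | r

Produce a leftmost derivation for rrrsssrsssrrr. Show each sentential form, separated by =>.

S=>rSr=>rrSrr=>rrrSrrr=>rrrsSsrrr=>rrrssSssrrr=>rrrsssSsssrrr=>rrrsssrsssrrr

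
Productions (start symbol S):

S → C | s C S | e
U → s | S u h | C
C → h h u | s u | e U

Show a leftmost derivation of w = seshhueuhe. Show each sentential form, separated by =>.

S=>sCS=>seUS=>seSuhS=>sesCSuhS=>seshhuSuhS=>seshhueuhS=>seshhueuhe

S => sCS   [S → s C S]
sCS => seUS   [C → e U]
seUS => seSuhS   [U → S u h]
seSuhS => sesCSuhS   [S → s C S]
sesCSuhS => seshhuSuhS   [C → h h u]
seshhuSuhS => seshhueuhS   [S → e]
seshhueuhS => seshhueuhe   [S → e]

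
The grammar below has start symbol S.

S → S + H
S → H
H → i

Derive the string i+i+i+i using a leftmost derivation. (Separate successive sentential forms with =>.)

S => S+H => S+H+H => S+H+H+H => H+H+H+H => i+H+H+H => i+i+H+H => i+i+i+H => i+i+i+i

S => S+H   [S → S + H]
S+H => S+H+H   [S → S + H]
S+H+H => S+H+H+H   [S → S + H]
S+H+H+H => H+H+H+H   [S → H]
H+H+H+H => i+H+H+H   [H → i]
i+H+H+H => i+i+H+H   [H → i]
i+i+H+H => i+i+i+H   [H → i]
i+i+i+H => i+i+i+i   [H → i]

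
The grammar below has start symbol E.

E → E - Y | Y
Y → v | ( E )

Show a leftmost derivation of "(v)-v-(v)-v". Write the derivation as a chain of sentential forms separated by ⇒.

E ⇒ E-Y   [E → E - Y]
E-Y ⇒ E-Y-Y   [E → E - Y]
E-Y-Y ⇒ E-Y-Y-Y   [E → E - Y]
E-Y-Y-Y ⇒ Y-Y-Y-Y   [E → Y]
Y-Y-Y-Y ⇒ (E)-Y-Y-Y   [Y → ( E )]
(E)-Y-Y-Y ⇒ (Y)-Y-Y-Y   [E → Y]
(Y)-Y-Y-Y ⇒ (v)-Y-Y-Y   [Y → v]
(v)-Y-Y-Y ⇒ (v)-v-Y-Y   [Y → v]
(v)-v-Y-Y ⇒ (v)-v-(E)-Y   [Y → ( E )]
(v)-v-(E)-Y ⇒ (v)-v-(Y)-Y   [E → Y]
(v)-v-(Y)-Y ⇒ (v)-v-(v)-Y   [Y → v]
(v)-v-(v)-Y ⇒ (v)-v-(v)-v   [Y → v]

E ⇒ E-Y ⇒ E-Y-Y ⇒ E-Y-Y-Y ⇒ Y-Y-Y-Y ⇒ (E)-Y-Y-Y ⇒ (Y)-Y-Y-Y ⇒ (v)-Y-Y-Y ⇒ (v)-v-Y-Y ⇒ (v)-v-(E)-Y ⇒ (v)-v-(Y)-Y ⇒ (v)-v-(v)-Y ⇒ (v)-v-(v)-v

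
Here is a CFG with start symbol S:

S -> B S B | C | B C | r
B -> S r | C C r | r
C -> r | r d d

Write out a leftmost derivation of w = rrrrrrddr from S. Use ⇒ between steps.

S ⇒ BSB   [S -> B S B]
BSB ⇒ CCrSB   [B -> C C r]
CCrSB ⇒ rCrSB   [C -> r]
rCrSB ⇒ rrrSB   [C -> r]
rrrSB ⇒ rrrCB   [S -> C]
rrrCB ⇒ rrrrB   [C -> r]
rrrrB ⇒ rrrrCCr   [B -> C C r]
rrrrCCr ⇒ rrrrrCr   [C -> r]
rrrrrCr ⇒ rrrrrrddr   [C -> r d d]

S ⇒ BSB ⇒ CCrSB ⇒ rCrSB ⇒ rrrSB ⇒ rrrCB ⇒ rrrrB ⇒ rrrrCCr ⇒ rrrrrCr ⇒ rrrrrrddr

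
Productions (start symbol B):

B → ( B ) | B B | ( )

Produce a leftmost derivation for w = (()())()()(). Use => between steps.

B => BB => BBB => BBBB => (B)BBB => (BB)BBB => (()B)BBB => (()())BBB => (()())()BB => (()())()()B => (()())()()()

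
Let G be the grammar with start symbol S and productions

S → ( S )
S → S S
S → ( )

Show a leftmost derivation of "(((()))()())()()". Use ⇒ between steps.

S ⇒ SS ⇒ SSS ⇒ (S)SS ⇒ (SS)SS ⇒ (SSS)SS ⇒ ((S)SS)SS ⇒ (((S))SS)SS ⇒ (((()))SS)SS ⇒ (((()))()S)SS ⇒ (((()))()())SS ⇒ (((()))()())()S ⇒ (((()))()())()()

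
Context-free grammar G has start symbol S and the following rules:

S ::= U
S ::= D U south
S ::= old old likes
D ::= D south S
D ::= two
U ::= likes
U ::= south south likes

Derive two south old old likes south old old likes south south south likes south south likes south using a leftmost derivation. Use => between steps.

S => D U south   [S ::= D U south]
D U south => D south S U south   [D ::= D south S]
D south S U south => D south S south S U south   [D ::= D south S]
D south S south S U south => D south S south S south S U south   [D ::= D south S]
D south S south S south S U south => two south S south S south S U south   [D ::= two]
two south S south S south S U south => two south old old likes south S south S U south   [S ::= old old likes]
two south old old likes south S south S U south => two south old old likes south old old likes south S U south   [S ::= old old likes]
two south old old likes south old old likes south S U south => two south old old likes south old old likes south U U south   [S ::= U]
two south old old likes south old old likes south U U south => two south old old likes south old old likes south south south likes U south   [U ::= south south likes]
two south old old likes south old old likes south south south likes U south => two south old old likes south old old likes south south south likes south south likes south   [U ::= south south likes]

S => D U south => D south S U south => D south S south S U south => D south S south S south S U south => two south S south S south S U south => two south old old likes south S south S U south => two south old old likes south old old likes south S U south => two south old old likes south old old likes south U U south => two south old old likes south old old likes south south south likes U south => two south old old likes south old old likes south south south likes south south likes south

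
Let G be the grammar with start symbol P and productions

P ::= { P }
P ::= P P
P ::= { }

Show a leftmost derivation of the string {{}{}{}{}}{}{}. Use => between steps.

P => PP   [P ::= P P]
PP => PPP   [P ::= P P]
PPP => {P}PP   [P ::= { P }]
{P}PP => {PP}PP   [P ::= P P]
{PP}PP => {{}P}PP   [P ::= { }]
{{}P}PP => {{}PP}PP   [P ::= P P]
{{}PP}PP => {{}PPP}PP   [P ::= P P]
{{}PPP}PP => {{}{}PP}PP   [P ::= { }]
{{}{}PP}PP => {{}{}{}P}PP   [P ::= { }]
{{}{}{}P}PP => {{}{}{}{}}PP   [P ::= { }]
{{}{}{}{}}PP => {{}{}{}{}}{}P   [P ::= { }]
{{}{}{}{}}{}P => {{}{}{}{}}{}{}   [P ::= { }]

P => PP => PPP => {P}PP => {PP}PP => {{}P}PP => {{}PP}PP => {{}PPP}PP => {{}{}PP}PP => {{}{}{}P}PP => {{}{}{}{}}PP => {{}{}{}{}}{}P => {{}{}{}{}}{}{}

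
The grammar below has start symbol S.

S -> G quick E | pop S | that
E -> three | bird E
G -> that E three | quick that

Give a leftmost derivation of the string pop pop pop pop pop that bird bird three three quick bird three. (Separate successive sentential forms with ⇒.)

S ⇒ pop S ⇒ pop pop S ⇒ pop pop pop S ⇒ pop pop pop pop S ⇒ pop pop pop pop pop S ⇒ pop pop pop pop pop G quick E ⇒ pop pop pop pop pop that E three quick E ⇒ pop pop pop pop pop that bird E three quick E ⇒ pop pop pop pop pop that bird bird E three quick E ⇒ pop pop pop pop pop that bird bird three three quick E ⇒ pop pop pop pop pop that bird bird three three quick bird E ⇒ pop pop pop pop pop that bird bird three three quick bird three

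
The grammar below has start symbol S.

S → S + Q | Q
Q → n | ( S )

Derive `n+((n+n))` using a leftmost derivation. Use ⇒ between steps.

S ⇒ S+Q ⇒ Q+Q ⇒ n+Q ⇒ n+(S) ⇒ n+(Q) ⇒ n+((S)) ⇒ n+((S+Q)) ⇒ n+((Q+Q)) ⇒ n+((n+Q)) ⇒ n+((n+n))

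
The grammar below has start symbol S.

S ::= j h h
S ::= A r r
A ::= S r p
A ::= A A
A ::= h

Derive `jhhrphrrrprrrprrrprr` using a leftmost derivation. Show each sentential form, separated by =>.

S => Arr   [S ::= A r r]
Arr => AArr   [A ::= A A]
AArr => SrpArr   [A ::= S r p]
SrpArr => jhhrpArr   [S ::= j h h]
jhhrpArr => jhhrpSrprr   [A ::= S r p]
jhhrpSrprr => jhhrpArrrprr   [S ::= A r r]
jhhrpArrrprr => jhhrpSrprrrprr   [A ::= S r p]
jhhrpSrprrrprr => jhhrpArrrprrrprr   [S ::= A r r]
jhhrpArrrprrrprr => jhhrpSrprrrprrrprr   [A ::= S r p]
jhhrpSrprrrprrrprr => jhhrpArrrprrrprrrprr   [S ::= A r r]
jhhrpArrrprrrprrrprr => jhhrphrrrprrrprrrprr   [A ::= h]

S => Arr => AArr => SrpArr => jhhrpArr => jhhrpSrprr => jhhrpArrrprr => jhhrpSrprrrprr => jhhrpArrrprrrprr => jhhrpSrprrrprrrprr => jhhrpArrrprrrprrrprr => jhhrphrrrprrrprrrprr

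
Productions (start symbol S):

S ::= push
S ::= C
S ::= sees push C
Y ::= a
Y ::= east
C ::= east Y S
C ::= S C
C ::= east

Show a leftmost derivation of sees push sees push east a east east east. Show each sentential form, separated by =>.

S => sees push C => sees push S C => sees push sees push C C => sees push sees push east Y S C => sees push sees push east a S C => sees push sees push east a C C => sees push sees push east a east C => sees push sees push east a east S C => sees push sees push east a east C C => sees push sees push east a east east C => sees push sees push east a east east east

S => sees push C   [S ::= sees push C]
sees push C => sees push S C   [C ::= S C]
sees push S C => sees push sees push C C   [S ::= sees push C]
sees push sees push C C => sees push sees push east Y S C   [C ::= east Y S]
sees push sees push east Y S C => sees push sees push east a S C   [Y ::= a]
sees push sees push east a S C => sees push sees push east a C C   [S ::= C]
sees push sees push east a C C => sees push sees push east a east C   [C ::= east]
sees push sees push east a east C => sees push sees push east a east S C   [C ::= S C]
sees push sees push east a east S C => sees push sees push east a east C C   [S ::= C]
sees push sees push east a east C C => sees push sees push east a east east C   [C ::= east]
sees push sees push east a east east C => sees push sees push east a east east east   [C ::= east]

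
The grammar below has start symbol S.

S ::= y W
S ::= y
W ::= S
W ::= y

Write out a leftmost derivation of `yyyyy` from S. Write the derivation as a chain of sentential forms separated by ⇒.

S⇒yW⇒yS⇒yyW⇒yyS⇒yyyW⇒yyyS⇒yyyyW⇒yyyyy

S ⇒ yW   [S ::= y W]
yW ⇒ yS   [W ::= S]
yS ⇒ yyW   [S ::= y W]
yyW ⇒ yyS   [W ::= S]
yyS ⇒ yyyW   [S ::= y W]
yyyW ⇒ yyyS   [W ::= S]
yyyS ⇒ yyyyW   [S ::= y W]
yyyyW ⇒ yyyyy   [W ::= y]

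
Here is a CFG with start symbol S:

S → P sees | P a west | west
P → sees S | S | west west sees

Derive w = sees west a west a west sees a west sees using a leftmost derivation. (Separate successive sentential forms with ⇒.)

S ⇒ P sees   [S → P sees]
P sees ⇒ S sees   [P → S]
S sees ⇒ P a west sees   [S → P a west]
P a west sees ⇒ S a west sees   [P → S]
S a west sees ⇒ P sees a west sees   [S → P sees]
P sees a west sees ⇒ S sees a west sees   [P → S]
S sees a west sees ⇒ P a west sees a west sees   [S → P a west]
P a west sees a west sees ⇒ sees S a west sees a west sees   [P → sees S]
sees S a west sees a west sees ⇒ sees P a west a west sees a west sees   [S → P a west]
sees P a west a west sees a west sees ⇒ sees S a west a west sees a west sees   [P → S]
sees S a west a west sees a west sees ⇒ sees west a west a west sees a west sees   [S → west]

S ⇒ P sees ⇒ S sees ⇒ P a west sees ⇒ S a west sees ⇒ P sees a west sees ⇒ S sees a west sees ⇒ P a west sees a west sees ⇒ sees S a west sees a west sees ⇒ sees P a west a west sees a west sees ⇒ sees S a west a west sees a west sees ⇒ sees west a west a west sees a west sees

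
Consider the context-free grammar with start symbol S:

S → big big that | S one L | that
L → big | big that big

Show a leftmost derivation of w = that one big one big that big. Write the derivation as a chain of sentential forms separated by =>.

S => S one L => S one L one L => that one L one L => that one big one L => that one big one big that big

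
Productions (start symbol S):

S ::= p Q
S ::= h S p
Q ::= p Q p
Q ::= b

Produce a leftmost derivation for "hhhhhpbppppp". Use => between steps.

S => hSp => hhSpp => hhhSppp => hhhhSpppp => hhhhhSppppp => hhhhhpQppppp => hhhhhpbppppp

S => hSp   [S ::= h S p]
hSp => hhSpp   [S ::= h S p]
hhSpp => hhhSppp   [S ::= h S p]
hhhSppp => hhhhSpppp   [S ::= h S p]
hhhhSpppp => hhhhhSppppp   [S ::= h S p]
hhhhhSppppp => hhhhhpQppppp   [S ::= p Q]
hhhhhpQppppp => hhhhhpbppppp   [Q ::= b]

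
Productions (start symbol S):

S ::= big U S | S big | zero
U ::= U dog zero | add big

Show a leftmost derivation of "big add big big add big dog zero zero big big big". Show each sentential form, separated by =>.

S => S big => S big big => big U S big big => big add big S big big => big add big big U S big big => big add big big U dog zero S big big => big add big big add big dog zero S big big => big add big big add big dog zero S big big big => big add big big add big dog zero zero big big big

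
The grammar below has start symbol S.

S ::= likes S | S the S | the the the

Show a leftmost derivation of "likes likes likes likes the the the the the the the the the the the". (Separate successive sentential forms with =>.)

S => S the S => likes S the S => likes likes S the S => likes likes S the S the S => likes likes likes S the S the S => likes likes likes likes S the S the S => likes likes likes likes the the the the S the S => likes likes likes likes the the the the the the the the S => likes likes likes likes the the the the the the the the the the the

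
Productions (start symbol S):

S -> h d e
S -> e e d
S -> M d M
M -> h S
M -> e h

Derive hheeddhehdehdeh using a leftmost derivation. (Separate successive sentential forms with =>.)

S => MdM => hSdM => hMdMdM => hhSdMdM => hheeddMdM => hheeddhSdM => hheeddhMdMdM => hheeddhehdMdM => hheeddhehdehdM => hheeddhehdehdeh

S => MdM   [S -> M d M]
MdM => hSdM   [M -> h S]
hSdM => hMdMdM   [S -> M d M]
hMdMdM => hhSdMdM   [M -> h S]
hhSdMdM => hheeddMdM   [S -> e e d]
hheeddMdM => hheeddhSdM   [M -> h S]
hheeddhSdM => hheeddhMdMdM   [S -> M d M]
hheeddhMdMdM => hheeddhehdMdM   [M -> e h]
hheeddhehdMdM => hheeddhehdehdM   [M -> e h]
hheeddhehdehdM => hheeddhehdehdeh   [M -> e h]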